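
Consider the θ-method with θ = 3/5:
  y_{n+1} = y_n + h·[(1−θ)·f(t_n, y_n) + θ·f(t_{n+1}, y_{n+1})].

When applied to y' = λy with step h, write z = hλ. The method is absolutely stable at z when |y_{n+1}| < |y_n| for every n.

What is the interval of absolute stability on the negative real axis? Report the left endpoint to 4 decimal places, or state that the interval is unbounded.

Set f=λy, z=hλ:
  y_{n+1} = y_n + z·[2/5·y_n + 3/5·y_{n+1}] ⇒ (1 − 3/5z)y_{n+1} = (1 + 2/5z)y_n
  so R(z) = (1 + 2/5z)/(1 − 3/5z).

Find x<0 with |R(x)|<1.
x=-1.55: |R|=0.1969
x=-2: |R|=0.0909
x=-10: |R|=0.4286
x=-100: |R|=0.6393
θ=3/5≥1/2 ⇒ |1+2/5x|<|1−3/5x| ∀x<0 ⇒ unbounded interval.

interval (−∞, 0).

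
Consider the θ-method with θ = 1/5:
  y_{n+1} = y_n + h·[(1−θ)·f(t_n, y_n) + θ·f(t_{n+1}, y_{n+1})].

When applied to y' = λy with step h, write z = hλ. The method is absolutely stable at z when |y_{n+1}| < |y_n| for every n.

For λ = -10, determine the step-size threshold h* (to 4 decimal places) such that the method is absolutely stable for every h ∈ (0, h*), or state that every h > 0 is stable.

Test eqn y'=λy, z=hλ:
  y_{n+1} = y_n + z·[4/5·y_n + 1/5·y_{n+1}] ⇒ (1 − 1/5z)y_{n+1} = (1 + 4/5z)y_n
  ⇒ R(z) = (1 + 4/5z)/(1 − 1/5z).

Solve |R(x)|<1 on ℝ⁻.
x=-0.71: |R|=0.3783
R=−1: 1+4/5x = −1+1/5x ⇒ -3/5x=2 ⇒ x=2/(-3/5)=-3.3333
Confirm numerically:
  x=-2.938: |R|=0.85059 <1
  x=-2.067: |R|=0.46243 <1
  x=-2.061: |R|=0.45943 <1
  x=-1.555: |R|=0.18612 <1
  x=-3.834: |R|=1.17002 >1
  x=-3.416: |R|=1.02947 >1
So |R|<1 on (-3.3333, 0).

(-3.3333,0); λ=-10 ⇒ h* = (10/3)/10 = 0.3333.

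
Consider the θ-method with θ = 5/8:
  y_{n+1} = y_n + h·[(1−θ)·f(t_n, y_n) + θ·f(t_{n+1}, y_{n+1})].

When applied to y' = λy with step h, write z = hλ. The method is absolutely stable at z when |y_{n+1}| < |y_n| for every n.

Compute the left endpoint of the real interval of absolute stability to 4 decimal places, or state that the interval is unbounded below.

(−∞, 0) — no finite endpoint.

With y'=λy (z=hλ):
  y_{n+1} = y_n + z·[3/8·y_n + 5/8·y_{n+1}] ⇒ (1 − 5/8z)y_{n+1} = (1 + 3/8z)y_n
  Hence R(z) = (1 + 3/8z)/(1 − 5/8z).

Need |R(x)|<1, x<0.
x=-1.45: |R|=0.2393
x=-2: |R|=0.1111
x=-10: |R|=0.3793
x=-100: |R|=0.5748
θ=5/8≥1/2 ⇒ |1+3/8x|<|1−5/8x| ∀x<0 ⇒ unbounded interval.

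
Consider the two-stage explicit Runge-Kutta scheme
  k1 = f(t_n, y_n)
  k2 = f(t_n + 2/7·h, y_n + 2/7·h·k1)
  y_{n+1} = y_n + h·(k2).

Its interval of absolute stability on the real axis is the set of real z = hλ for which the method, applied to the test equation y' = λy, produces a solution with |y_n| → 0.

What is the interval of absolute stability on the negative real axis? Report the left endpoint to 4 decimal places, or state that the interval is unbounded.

On y'=λy, z=hλ:
  k1=λy_n ⇒ h·k1=z·y_n;  k2=λ(1+2/7z)y_n ⇒ h·k2=z(1+2/7z)y_n
  y_{n+1}/y_n = 1 + z(1+2/7z) = 1 + z + 2/7z²
  R(z) = 1 + z + 2/7z².

Boundary: |R(x)|=1, x<0.
x=-1.05: |R|=0.2650
R=1: x+2/7x²=0 ⇒ x=−7/2=-3.5000; min R=1−1/(4·2/7)=0.1250>−1
Confirm numerically:
  x=-3.301: |R|=0.81231 <1
  x=-2.028: |R|=0.14708 <1
  x=-1.597: |R|=0.13169 <1
  x=-4.083: |R|=1.68011 >1
  x=-3.728: |R|=1.24285 >1
  x=-3.528: |R|=1.02822 >1
So |R|<1 on (-3.5000, 0).

z∈(-3.5000,0).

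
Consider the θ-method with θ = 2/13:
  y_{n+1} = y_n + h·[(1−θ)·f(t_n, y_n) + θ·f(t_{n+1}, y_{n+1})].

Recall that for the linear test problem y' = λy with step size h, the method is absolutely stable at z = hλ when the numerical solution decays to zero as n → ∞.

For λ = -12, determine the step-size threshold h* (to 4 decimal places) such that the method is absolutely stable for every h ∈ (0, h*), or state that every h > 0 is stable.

Set f=λy, z=hλ:
  y_{n+1} = y_n + z·[11/13·y_n + 2/13·y_{n+1}] ⇒ (1 − 2/13z)y_{n+1} = (1 + 11/13z)y_n
  R(z) = (1 + 11/13z)/(1 − 2/13z).

Boundary: |R(x)|=1, x<0.
x=-1.78: |R|=0.3973
R=−1: 1+11/13x = −1+2/13x ⇒ -9/13x=2 ⇒ x=2/(-9/13)=-2.8889
Confirm numerically:
  x=-2.571: |R|=0.84230 <1
  x=-2.344: |R|=0.72275 <1
  x=-1.797: |R|=0.40780 <1
  x=-3.109: |R|=1.10308 >1
  x=-3.070: |R|=1.08516 >1
So |R|<1 on (-2.8889, 0).

(-2.8889,0); λ=-12 ⇒ h* = (26/9)/12 = 0.2407.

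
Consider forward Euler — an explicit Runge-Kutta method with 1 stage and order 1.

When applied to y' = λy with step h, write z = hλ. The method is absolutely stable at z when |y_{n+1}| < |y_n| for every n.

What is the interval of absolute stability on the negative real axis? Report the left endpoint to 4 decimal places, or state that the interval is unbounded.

(-2.0000, 0).

Test eqn y'=λy, z=hλ:
  order 1, 1-stage ⇒ R(z)=1+z
  (e.g. R(-0.73)=0.27000, |R|=0.27000)

Solve |R(x)|<1 on ℝ⁻.
x=-0.73: |R|=0.2700
|R(-2.32)|=1.3200 |R(-1.23)|=0.2300 |R(-0.54)|=0.4600
Bisect:
  x_lo=-2.3495 |R|=1.3495  x_hi=-0.1103 |R|=0.8897
  mid=-1.22990 |R|=0.22990 →hi
  mid=-1.78968 |R|=0.78968 →hi
  mid=-2.06957 |R|=1.06957 →lo
  mid=-1.92962 |R|=0.92962 →hi
  mid=-1.99960 |R|=0.99960 →hi
  mid=-2.03458 |R|=1.03458 →lo
  mid=-2.01709 |R|=1.01709 →lo
  mid=-2.00834 |R|=1.00834 →lo
  ...
  [-2.00001,-1.99987] ⇒ x*=-2.0000
Stable set (-2.0000, 0).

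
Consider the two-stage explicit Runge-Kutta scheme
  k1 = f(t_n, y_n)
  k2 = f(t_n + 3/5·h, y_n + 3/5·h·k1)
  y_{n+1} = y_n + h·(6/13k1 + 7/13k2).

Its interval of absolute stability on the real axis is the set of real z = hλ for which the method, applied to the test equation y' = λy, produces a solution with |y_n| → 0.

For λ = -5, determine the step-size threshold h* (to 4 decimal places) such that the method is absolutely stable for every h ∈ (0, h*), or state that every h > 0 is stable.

(-3.0952,0); λ=-5 ⇒ h* = (65/21)/5 = 0.6190.

On y'=λy, z=hλ:
  k1=λy_n ⇒ h·k1=z·y_n;  k2=λ(1+3/5z)y_n ⇒ h·k2=z(1+3/5z)y_n
  y_{n+1}/y_n = 1 + 6/13z + 7/13z(1+3/5z) = 1 + z + 21/65z²
  Hence R(z) = 1 + z + 21/65z².

Solve |R(x)|<1 on ℝ⁻.
x=-0.79: |R|=0.4116
R=1: x+21/65x²=0 ⇒ x=−65/21=-3.0952; min R=1−1/(4·21/65)=0.2262>−1
Confirm numerically:
  x=-2.345: |R|=0.43161 <1
  x=-1.527: |R|=0.22633 <1
  x=-1.394: |R|=0.23381 <1
  x=-1.331: |R|=0.24135 <1
  x=-3.588: |R|=1.57121 >1
  x=-3.495: |R|=1.45139 >1
  x=-3.451: |R|=1.39665 >1
So |R|<1 on (-3.0952, 0).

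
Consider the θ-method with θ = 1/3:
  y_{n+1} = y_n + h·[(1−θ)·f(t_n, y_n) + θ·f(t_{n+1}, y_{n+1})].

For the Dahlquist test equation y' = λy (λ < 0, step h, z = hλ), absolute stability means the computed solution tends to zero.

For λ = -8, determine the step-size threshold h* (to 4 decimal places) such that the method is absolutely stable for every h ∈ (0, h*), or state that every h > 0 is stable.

(-6.0000,0); λ=-8 ⇒ h* = (6)/8 = 0.7500.

Set f=λy, z=hλ:
  y_{n+1} = y_n + z·[2/3·y_n + 1/3·y_{n+1}] ⇒ (1 − 1/3z)y_{n+1} = (1 + 2/3z)y_n
  Hence R(z) = (1 + 2/3z)/(1 − 1/3z).

Boundary: |R(x)|=1, x<0.
x=-0.67: |R|=0.4523
R=−1: 1+2/3x = −1+1/3x ⇒ -1/3x=2 ⇒ x=2/(-1/3)=-6.0000
Confirm numerically:
  x=-5.386: |R|=0.92678 <1
  x=-4.934: |R|=0.86564 <1
  x=-4.534: |R|=0.80542 <1
  x=-3.401: |R|=0.59397 <1
  x=-6.353: |R|=1.03774 >1
  x=-6.309: |R|=1.03319 >1
Interval (-6.0000, 0).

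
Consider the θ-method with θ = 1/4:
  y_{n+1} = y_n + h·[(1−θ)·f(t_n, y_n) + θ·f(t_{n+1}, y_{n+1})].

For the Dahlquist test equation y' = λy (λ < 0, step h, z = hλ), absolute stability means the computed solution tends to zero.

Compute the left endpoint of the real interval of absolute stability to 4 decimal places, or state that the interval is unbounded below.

left endpoint -4.0000.

With y'=λy (z=hλ):
  y_{n+1} = y_n + z·[3/4·y_n + 1/4·y_{n+1}] ⇒ (1 − 1/4z)y_{n+1} = (1 + 3/4z)y_n
  so R(z) = (1 + 3/4z)/(1 − 1/4z).

Solve |R(x)|<1 on ℝ⁻.
x=-1.19: |R|=0.0829
R=−1: 1+3/4x = −1+1/4x ⇒ -1/2x=2 ⇒ x=2/(-1/2)=-4.0000
Confirm numerically:
  x=-3.622: |R|=0.90081 <1
  x=-2.748: |R|=0.62893 <1
  x=-1.980: |R|=0.32441 <1
  x=-4.504: |R|=1.11853 >1
  x=-4.406: |R|=1.09660 >1
So |R|<1 on (-4.0000, 0).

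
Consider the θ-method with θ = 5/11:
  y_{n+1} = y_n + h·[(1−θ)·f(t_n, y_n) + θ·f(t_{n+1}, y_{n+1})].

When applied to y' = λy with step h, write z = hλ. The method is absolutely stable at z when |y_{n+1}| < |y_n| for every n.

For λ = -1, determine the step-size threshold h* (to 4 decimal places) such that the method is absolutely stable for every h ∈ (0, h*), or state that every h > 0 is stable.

(-22.0000,0); λ=-1 ⇒ h* = (22)/1 = 22.0000.

Test eqn y'=λy, z=hλ:
  y_{n+1} = y_n + z·[6/11·y_n + 5/11·y_{n+1}] ⇒ (1 − 5/11z)y_{n+1} = (1 + 6/11z)y_n
  so R(z) = (1 + 6/11z)/(1 − 5/11z).

Solve |R(x)|<1 on ℝ⁻.
x=-0.38: |R|=0.6760
R=−1: 1+6/11x = −1+5/11x ⇒ -1/11x=2 ⇒ x=2/(-1/11)=-22.0000
Confirm numerically:
  x=-17.459: |R|=0.95380 <1
  x=-15.709: |R|=0.92974 <1
  x=-15.479: |R|=0.92623 <1
  x=-14.338: |R|=0.90734 <1
  x=-22.546: |R|=1.00441 >1
  x=-22.499: |R|=1.00404 >1
So |R|<1 on (-22.0000, 0).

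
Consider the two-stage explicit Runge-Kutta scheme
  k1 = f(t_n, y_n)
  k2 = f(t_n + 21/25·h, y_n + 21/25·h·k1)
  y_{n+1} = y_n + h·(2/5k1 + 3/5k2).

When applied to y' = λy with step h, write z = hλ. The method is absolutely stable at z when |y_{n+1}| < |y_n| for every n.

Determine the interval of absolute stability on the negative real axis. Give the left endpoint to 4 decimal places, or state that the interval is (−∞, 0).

(-1.9841, 0).

On y'=λy, z=hλ:
  k1=λy_n ⇒ h·k1=z·y_n;  k2=λ(1+21/25z)y_n ⇒ h·k2=z(1+21/25z)y_n
  y_{n+1}/y_n = 1 + 2/5z + 3/5z(1+21/25z) = 1 + z + 63/125z²
  R(z) = 1 + z + 63/125z².

Need |R(x)|<1, x<0.
x=-0.44: |R|=0.6576
R=1: x+63/125x²=0 ⇒ x=−125/63=-1.9841; min R=1−1/(4·63/125)=0.5040>−1
Confirm numerically:
  x=-1.921: |R|=0.93888 <1
  x=-1.496: |R|=0.63196 <1
  x=-1.245: |R|=0.53621 <1
  x=-1.049: |R|=0.50560 <1
  x=-2.392: |R|=1.49172 >1
  x=-2.388: |R|=1.48608 >1
  x=-2.206: |R|=1.24668 >1
Interval (-1.9841, 0).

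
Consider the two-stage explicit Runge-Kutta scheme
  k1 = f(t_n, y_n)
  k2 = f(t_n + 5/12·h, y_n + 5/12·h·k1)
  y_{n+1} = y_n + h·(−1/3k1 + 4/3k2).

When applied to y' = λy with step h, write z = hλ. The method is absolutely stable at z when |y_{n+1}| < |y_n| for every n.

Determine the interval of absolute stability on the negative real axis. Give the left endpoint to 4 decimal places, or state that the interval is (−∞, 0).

(-1.8000, 0).

Set f=λy, z=hλ:
  k1=λy_n ⇒ h·k1=z·y_n;  k2=λ(1+5/12z)y_n ⇒ h·k2=z(1+5/12z)y_n
  y_{n+1}/y_n = 1 − 1/3z + 4/3z(1+5/12z) = 1 + z + 5/9z²
  ⇒ R(z) = 1 + z + 5/9z².

Solve |R(x)|<1 on ℝ⁻.
x=-0.54: |R|=0.6220
R=1: x+5/9x²=0 ⇒ x=−9/5=-1.8000; min R=1−1/(4·5/9)=0.5500>−1
Confirm numerically:
  x=-1.242: |R|=0.61498 <1
  x=-1.092: |R|=0.57048 <1
  x=-1.002: |R|=0.55578 <1
  x=-2.132: |R|=1.39324 >1
  x=-2.042: |R|=1.27454 >1
  x=-1.995: |R|=1.21613 >1
So |R|<1 on (-1.8000, 0).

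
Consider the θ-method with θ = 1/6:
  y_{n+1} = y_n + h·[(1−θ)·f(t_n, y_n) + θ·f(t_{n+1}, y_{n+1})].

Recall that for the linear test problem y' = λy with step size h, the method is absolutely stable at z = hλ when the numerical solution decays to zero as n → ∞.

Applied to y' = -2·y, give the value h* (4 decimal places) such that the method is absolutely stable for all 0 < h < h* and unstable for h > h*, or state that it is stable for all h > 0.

(-3.0000,0); λ=-2 ⇒ h* = (3)/2 = 1.5000.

Set f=λy, z=hλ:
  y_{n+1} = y_n + z·[5/6·y_n + 1/6·y_{n+1}] ⇒ (1 − 1/6z)y_{n+1} = (1 + 5/6z)y_n
  ⇒ R(z) = (1 + 5/6z)/(1 − 1/6z).

Boundary: |R(x)|=1, x<0.
x=-1.09: |R|=0.0776
R=−1: 1+5/6x = −1+1/6x ⇒ -2/3x=2 ⇒ x=2/(-2/3)=-3.0000
Confirm numerically:
  x=-2.613: |R|=0.82027 <1
  x=-1.817: |R|=0.39465 <1
  x=-1.700: |R|=0.32468 <1
  x=-1.482: |R|=0.18845 <1
  x=-3.353: |R|=1.15097 >1
  x=-3.165: |R|=1.07201 >1
  x=-3.083: |R|=1.03655 >1
Stable set (-3.0000, 0).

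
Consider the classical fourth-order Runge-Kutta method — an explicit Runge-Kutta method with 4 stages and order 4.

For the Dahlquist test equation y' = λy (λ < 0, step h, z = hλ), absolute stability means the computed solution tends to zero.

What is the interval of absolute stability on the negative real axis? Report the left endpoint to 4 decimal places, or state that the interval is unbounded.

z∈(-2.7853,0).

On y'=λy, z=hλ:
  order 4, 4-stage ⇒ R(z)=1+z+z^2/2+z^3/6+z^4/24
  (e.g. R(-0.64)=0.52810, |R|=0.52810)

Boundary: |R(x)|=1, x<0.
x=-0.64: |R|=0.5281
|R(-2.94)|=1.2594 |R(-1.77)|=0.2812 |R(-0.96)|=0.3887
Bisect:
  x_lo=-3.5289 |R|=2.8349  x_hi=-0.3390 |R|=0.7125
  mid=-1.93391 |R|=0.31344 →hi
  mid=-2.73139 |R|=0.92172 →hi
  mid=-3.13013 |R|=1.65717 →lo
  mid=-2.93076 |R|=1.24240 →lo
  mid=-2.83107 |R|=1.07124 →lo
  mid=-2.78123 |R|=0.99389 →hi
  mid=-2.80615 |R|=1.03191 →lo
  mid=-2.79369 |R|=1.01274 →lo
  mid=-2.78746 |R|=1.00327 →lo
  ...
  [-2.78532,-2.78512] ⇒ x*=-2.7853
Interval (-2.7853, 0).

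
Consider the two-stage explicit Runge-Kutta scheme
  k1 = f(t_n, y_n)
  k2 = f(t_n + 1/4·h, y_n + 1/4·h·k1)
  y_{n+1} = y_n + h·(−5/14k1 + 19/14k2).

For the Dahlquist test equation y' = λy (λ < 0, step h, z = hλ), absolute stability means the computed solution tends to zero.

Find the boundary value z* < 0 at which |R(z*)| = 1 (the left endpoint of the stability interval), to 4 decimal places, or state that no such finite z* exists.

left endpoint -2.9474.

With y'=λy (z=hλ):
  k1=λy_n ⇒ h·k1=z·y_n;  k2=λ(1+1/4z)y_n ⇒ h·k2=z(1+1/4z)y_n
  y_{n+1}/y_n = 1 − 5/14z + 19/14z(1+1/4z) = 1 + z + 19/56z²
  R(z) = 1 + z + 19/56z².

Need |R(x)|<1, x<0.
x=-1.46: |R|=0.2632
R=1: x+19/56x²=0 ⇒ x=−56/19=-2.9474; min R=1−1/(4·19/56)=0.2632>−1
Confirm numerically:
  x=-2.859: |R|=0.91428 <1
  x=-2.619: |R|=0.70822 <1
  x=-1.659: |R|=0.27481 <1
  x=-1.190: |R|=0.29046 <1
  x=-3.317: |R|=1.41599 >1
  x=-3.168: |R|=1.23715 >1
Interval (-2.9474, 0).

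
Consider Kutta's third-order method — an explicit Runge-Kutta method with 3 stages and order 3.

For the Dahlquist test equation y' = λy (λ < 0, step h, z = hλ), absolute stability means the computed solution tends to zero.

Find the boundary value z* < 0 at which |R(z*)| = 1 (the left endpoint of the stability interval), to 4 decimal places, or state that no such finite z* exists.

z* = -2.5127.

Test eqn y'=λy, z=hλ:
  order 3, 3-stage ⇒ R(z)=1+z+z^2/2+z^3/6
  (e.g. R(-1.36)=0.14556, |R|=0.14556)

Need |R(x)|<1, x<0.
x=-1.36: |R|=0.1456
|R(-2.86)|=1.6691 |R(-1.39)|=0.1284 |R(-0.85)|=0.4089
Bisect:
  x_lo=-3.3469 |R|=2.9947  x_hi=-0.3334 |R|=0.7160
  mid=-1.84015 |R|=0.18558 →hi
  mid=-2.59354 |R|=1.13787 →lo
  mid=-2.21684 |R|=0.57539 →hi
  mid=-2.40519 |R|=0.83170 →hi
  mid=-2.49937 |R|=0.97814 →hi
  mid=-2.54645 |R|=1.05629 →lo
  mid=-2.52291 |R|=1.01679 →lo
  ...
  [-2.51279,-2.51261] ⇒ x*=-2.5127
Interval (-2.5127, 0).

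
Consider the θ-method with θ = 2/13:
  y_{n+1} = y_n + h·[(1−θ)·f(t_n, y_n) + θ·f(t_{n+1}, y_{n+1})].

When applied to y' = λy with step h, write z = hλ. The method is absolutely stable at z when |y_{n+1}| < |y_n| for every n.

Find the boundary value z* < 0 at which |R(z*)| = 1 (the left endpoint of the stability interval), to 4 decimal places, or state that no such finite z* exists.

z* = -2.8889.

Test eqn y'=λy, z=hλ:
  y_{n+1} = y_n + z·[11/13·y_n + 2/13·y_{n+1}] ⇒ (1 − 2/13z)y_{n+1} = (1 + 11/13z)y_n
  so R(z) = (1 + 11/13z)/(1 − 2/13z).

Boundary: |R(x)|=1, x<0.
x=-0.89: |R|=0.2172
R=−1: 1+11/13x = −1+2/13x ⇒ -9/13x=2 ⇒ x=2/(-9/13)=-2.8889
Confirm numerically:
  x=-2.603: |R|=0.85867 <1
  x=-2.371: |R|=0.73729 <1
  x=-2.152: |R|=0.61674 <1
  x=-3.429: |R|=1.24479 >1
  x=-3.417: |R|=1.23964 >1
  x=-3.363: |R|=1.21631 >1
Interval (-2.8889, 0).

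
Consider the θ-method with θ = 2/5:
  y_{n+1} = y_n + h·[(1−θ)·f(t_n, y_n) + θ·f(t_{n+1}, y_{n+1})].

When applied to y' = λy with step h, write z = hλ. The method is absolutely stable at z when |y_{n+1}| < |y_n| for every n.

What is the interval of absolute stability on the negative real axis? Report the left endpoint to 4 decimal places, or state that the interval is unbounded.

z∈(-10.0000,0).

Set f=λy, z=hλ:
  y_{n+1} = y_n + z·[3/5·y_n + 2/5·y_{n+1}] ⇒ (1 − 2/5z)y_{n+1} = (1 + 3/5z)y_n
  so R(z) = (1 + 3/5z)/(1 − 2/5z).

Need |R(x)|<1, x<0.
x=-0.65: |R|=0.4841
R=−1: 1+3/5x = −1+2/5x ⇒ -1/5x=2 ⇒ x=2/(-1/5)=-10.0000
Confirm numerically:
  x=-9.457: |R|=0.97729 <1
  x=-6.626: |R|=0.81514 <1
  x=-6.119: |R|=0.77486 <1
  x=-4.486: |R|=0.60535 <1
  x=-10.588: |R|=1.02246 >1
  x=-10.543: |R|=1.02082 >1
  x=-10.440: |R|=1.01700 >1
Stable set (-10.0000, 0).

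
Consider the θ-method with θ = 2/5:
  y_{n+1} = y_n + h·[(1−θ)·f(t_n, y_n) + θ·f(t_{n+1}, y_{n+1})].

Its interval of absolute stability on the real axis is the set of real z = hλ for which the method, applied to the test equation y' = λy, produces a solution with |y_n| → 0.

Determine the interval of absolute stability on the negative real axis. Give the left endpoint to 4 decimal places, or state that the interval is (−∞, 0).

z∈(-10.0000,0).

Set f=λy, z=hλ:
  y_{n+1} = y_n + z·[3/5·y_n + 2/5·y_{n+1}] ⇒ (1 − 2/5z)y_{n+1} = (1 + 3/5z)y_n
  Hence R(z) = (1 + 3/5z)/(1 − 2/5z).

Boundary: |R(x)|=1, x<0.
x=-1.64: |R|=0.0097
R=−1: 1+3/5x = −1+2/5x ⇒ -1/5x=2 ⇒ x=2/(-1/5)=-10.0000
Confirm numerically:
  x=-6.405: |R|=0.79815 <1
  x=-6.355: |R|=0.79418 <1
  x=-5.756: |R|=0.74297 <1
  x=-4.843: |R|=0.64885 <1
  x=-10.508: |R|=1.01953 >1
  x=-10.186: |R|=1.00733 >1
  x=-10.137: |R|=1.00542 >1
Interval (-10.0000, 0).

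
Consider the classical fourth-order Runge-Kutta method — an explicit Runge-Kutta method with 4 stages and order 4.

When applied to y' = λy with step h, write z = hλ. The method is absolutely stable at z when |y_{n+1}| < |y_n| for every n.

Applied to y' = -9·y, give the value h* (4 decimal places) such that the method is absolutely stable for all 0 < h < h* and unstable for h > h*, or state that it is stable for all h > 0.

On y'=λy, z=hλ:
  order 4, 4-stage ⇒ R(z)=1+z+z^2/2+z^3/6+z^4/24
  (e.g. R(-1.4)=0.28273, |R|=0.28273)

Need |R(x)|<1, x<0.
x=-1.4: |R|=0.2827
|R(-1.52)|=0.2723 |R(-1.45)|=0.2773 |R(-0.99)|=0.3784
Bisect:
  x_lo=-3.5531 |R|=2.9239  x_hi=-0.2575 |R|=0.7730
  mid=-1.90529 |R|=0.30611 →hi
  mid=-2.72920 |R|=0.91867 →hi
  mid=-3.14116 |R|=1.68317 →lo
  mid=-2.93518 |R|=1.25052 →lo
  mid=-2.83219 |R|=1.07304 →lo
  mid=-2.78069 |R|=0.99309 →hi
  mid=-2.80644 |R|=1.03235 →lo
  mid=-2.79357 |R|=1.01255 →lo
  mid=-2.78713 |R|=1.00277 →lo
  mid=-2.78391 |R|=0.99792 →hi
  ...
  [-2.78532,-2.78512] ⇒ x*=-2.7853
Stable set (-2.7853, 0).

(-2.7853,0); λ=-9 ⇒ h* = 0.3095.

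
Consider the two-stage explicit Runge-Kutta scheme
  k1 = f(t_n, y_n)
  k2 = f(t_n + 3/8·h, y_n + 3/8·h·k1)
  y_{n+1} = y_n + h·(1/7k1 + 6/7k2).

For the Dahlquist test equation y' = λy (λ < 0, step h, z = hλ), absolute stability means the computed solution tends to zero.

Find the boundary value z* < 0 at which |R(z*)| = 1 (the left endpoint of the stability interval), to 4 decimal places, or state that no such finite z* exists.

left endpoint -3.1111.

On y'=λy, z=hλ:
  k1=λy_n ⇒ h·k1=z·y_n;  k2=λ(1+3/8z)y_n ⇒ h·k2=z(1+3/8z)y_n
  y_{n+1}/y_n = 1 + 1/7z + 6/7z(1+3/8z) = 1 + z + 9/28z²
  so R(z) = 1 + z + 9/28z².

Boundary: |R(x)|=1, x<0.
x=-0.65: |R|=0.4858
R=1: x+9/28x²=0 ⇒ x=−28/9=-3.1111; min R=1−1/(4·9/28)=0.2222>−1
Confirm numerically:
  x=-2.171: |R|=0.34397 <1
  x=-2.121: |R|=0.32499 <1
  x=-1.259: |R|=0.25049 <1
  x=-3.476: |R|=1.40769 >1
  x=-3.429: |R|=1.35037 >1
  x=-3.293: |R|=1.19252 >1
Stable set (-3.1111, 0).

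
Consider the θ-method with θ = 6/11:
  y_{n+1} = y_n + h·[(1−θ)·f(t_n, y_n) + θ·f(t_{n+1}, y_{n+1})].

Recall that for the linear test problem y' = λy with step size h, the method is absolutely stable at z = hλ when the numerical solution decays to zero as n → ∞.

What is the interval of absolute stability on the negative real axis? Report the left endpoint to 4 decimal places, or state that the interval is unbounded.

With y'=λy (z=hλ):
  y_{n+1} = y_n + z·[5/11·y_n + 6/11·y_{n+1}] ⇒ (1 − 6/11z)y_{n+1} = (1 + 5/11z)y_n
  R(z) = (1 + 5/11z)/(1 − 6/11z).

Solve |R(x)|<1 on ℝ⁻.
x=-0.61: |R|=0.5423
x=-2: |R|=0.0435
x=-10: |R|=0.5493
x=-100: |R|=0.8003
θ=6/11≥1/2 ⇒ |1+5/11x|<|1−6/11x| ∀x<0 ⇒ stable on all of ℝ⁻.

(−∞, 0) — no finite endpoint.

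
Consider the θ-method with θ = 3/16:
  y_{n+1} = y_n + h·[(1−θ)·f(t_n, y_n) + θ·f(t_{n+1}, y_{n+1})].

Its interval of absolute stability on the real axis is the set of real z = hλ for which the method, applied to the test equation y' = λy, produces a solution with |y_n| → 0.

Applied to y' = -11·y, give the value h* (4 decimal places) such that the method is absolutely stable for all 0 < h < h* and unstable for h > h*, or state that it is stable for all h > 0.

Set f=λy, z=hλ:
  y_{n+1} = y_n + z·[13/16·y_n + 3/16·y_{n+1}] ⇒ (1 − 3/16z)y_{n+1} = (1 + 13/16z)y_n
  ⇒ R(z) = (1 + 13/16z)/(1 − 3/16z).

Find x<0 with |R(x)|<1.
x=-0.76: |R|=0.3348
R=−1: 1+13/16x = −1+3/16x ⇒ -5/8x=2 ⇒ x=2/(-5/8)=-3.2000
Confirm numerically:
  x=-2.790: |R|=0.83176 <1
  x=-2.246: |R|=0.58044 <1
  x=-1.550: |R|=0.20097 <1
  x=-3.599: |R|=1.14890 >1
  x=-3.372: |R|=1.06586 >1
Stable set (-3.2000, 0).

(-3.2000,0); λ=-11 ⇒ h* = (16/5)/11 = 0.2909.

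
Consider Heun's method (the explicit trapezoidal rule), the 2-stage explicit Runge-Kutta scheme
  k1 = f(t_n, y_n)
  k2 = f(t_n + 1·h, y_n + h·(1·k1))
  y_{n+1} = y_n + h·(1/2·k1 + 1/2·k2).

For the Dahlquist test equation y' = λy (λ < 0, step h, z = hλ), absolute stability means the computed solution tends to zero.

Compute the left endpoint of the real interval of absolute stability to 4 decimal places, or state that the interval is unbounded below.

left endpoint -2.0000.

With y'=λy (z=hλ):
  order 2, 2-stage ⇒ R(z)=1+z+z^2/2
  (e.g. R(-0.8)=0.52000, |R|=0.52000)

Need |R(x)|<1, x<0.
x=-0.8: |R|=0.5200
|R(-1.9)|=0.9050 |R(-1.42)|=0.5882 |R(-0.92)|=0.5032
Bisect:
  x_lo=-2.4612 |R|=1.5676  x_hi=-0.3762 |R|=0.6946
  mid=-1.41869 |R|=0.58765 →hi
  mid=-1.93995 |R|=0.94175 →hi
  mid=-2.20058 |R|=1.22070 →lo
  mid=-2.07027 |R|=1.07273 →lo
  mid=-2.00511 |R|=1.00512 →lo
  mid=-1.97253 |R|=0.97291 →hi
  mid=-1.98882 |R|=0.98888 →hi
  mid=-1.99696 |R|=0.99697 →hi
  ...
  [-2.00002,-1.99989] ⇒ x*=-2.0000
Stable set (-2.0000, 0).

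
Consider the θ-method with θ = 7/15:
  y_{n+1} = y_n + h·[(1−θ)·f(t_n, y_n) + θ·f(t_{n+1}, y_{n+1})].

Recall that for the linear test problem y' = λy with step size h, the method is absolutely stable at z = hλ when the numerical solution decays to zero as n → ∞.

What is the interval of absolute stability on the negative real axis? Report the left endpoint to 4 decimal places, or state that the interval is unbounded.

z∈(-30.0000,0).

On y'=λy, z=hλ:
  y_{n+1} = y_n + z·[8/15·y_n + 7/15·y_{n+1}] ⇒ (1 − 7/15z)y_{n+1} = (1 + 8/15z)y_n
  so R(z) = (1 + 8/15z)/(1 − 7/15z).

Boundary: |R(x)|=1, x<0.
x=-0.86: |R|=0.3863
R=−1: 1+8/15x = −1+7/15x ⇒ -1/15x=2 ⇒ x=2/(-1/15)=-30.0000
Confirm numerically:
  x=-23.263: |R|=0.96212 <1
  x=-18.330: |R|=0.91857 <1
  x=-17.951: |R|=0.91434 <1
  x=-30.476: |R|=1.00208 >1
  x=-30.196: |R|=1.00087 >1
  x=-30.136: |R|=1.00060 >1
Stable set (-30.0000, 0).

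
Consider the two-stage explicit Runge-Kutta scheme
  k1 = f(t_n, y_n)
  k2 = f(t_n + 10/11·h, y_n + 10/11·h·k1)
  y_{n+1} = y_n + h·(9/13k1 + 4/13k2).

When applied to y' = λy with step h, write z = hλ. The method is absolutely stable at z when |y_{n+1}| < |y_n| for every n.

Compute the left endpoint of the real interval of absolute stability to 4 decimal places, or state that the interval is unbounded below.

left endpoint -3.5750.

With y'=λy (z=hλ):
  k1=λy_n ⇒ h·k1=z·y_n;  k2=λ(1+10/11z)y_n ⇒ h·k2=z(1+10/11z)y_n
  y_{n+1}/y_n = 1 + 9/13z + 4/13z(1+10/11z) = 1 + z + 40/143z²
  Hence R(z) = 1 + z + 40/143z².

Need |R(x)|<1, x<0.
x=-1.65: |R|=0.1115
R=1: x+40/143x²=0 ⇒ x=−143/40=-3.5750; min R=1−1/(4·40/143)=0.1062>−1
Confirm numerically:
  x=-3.519: |R|=0.94488 <1
  x=-3.097: |R|=0.58591 <1
  x=-2.831: |R|=0.41084 <1
  x=-2.459: |R|=0.23238 <1
  x=-4.003: |R|=1.47924 >1
  x=-3.705: |R|=1.13473 >1
Stable set (-3.5750, 0).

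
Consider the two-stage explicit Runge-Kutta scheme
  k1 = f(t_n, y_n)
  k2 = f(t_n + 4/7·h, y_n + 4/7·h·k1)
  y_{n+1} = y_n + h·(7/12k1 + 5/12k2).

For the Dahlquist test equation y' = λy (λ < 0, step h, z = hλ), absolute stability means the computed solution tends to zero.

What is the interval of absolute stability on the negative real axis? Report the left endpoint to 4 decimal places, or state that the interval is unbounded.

(-4.2000, 0).

With y'=λy (z=hλ):
  k1=λy_n ⇒ h·k1=z·y_n;  k2=λ(1+4/7z)y_n ⇒ h·k2=z(1+4/7z)y_n
  y_{n+1}/y_n = 1 + 7/12z + 5/12z(1+4/7z) = 1 + z + 5/21z²
  R(z) = 1 + z + 5/21z².

Boundary: |R(x)|=1, x<0.
x=-1.73: |R|=0.0174
R=1: x+5/21x²=0 ⇒ x=−21/5=-4.2000; min R=1−1/(4·5/21)=-0.0500>−1
Confirm numerically:
  x=-2.954: |R|=0.12365 <1
  x=-2.117: |R|=0.04993 <1
  x=-1.902: |R|=0.04067 <1
  x=-1.868: |R|=0.03718 <1
  x=-4.570: |R|=1.40260 >1
  x=-4.327: |R|=1.13084 >1
  x=-4.296: |R|=1.09819 >1
So |R|<1 on (-4.2000, 0).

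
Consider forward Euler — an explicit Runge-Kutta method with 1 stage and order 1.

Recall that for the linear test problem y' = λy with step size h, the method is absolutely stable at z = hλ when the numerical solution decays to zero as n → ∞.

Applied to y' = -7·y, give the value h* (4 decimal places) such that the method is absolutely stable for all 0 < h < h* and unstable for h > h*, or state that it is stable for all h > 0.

Test eqn y'=λy, z=hλ:
  order 1, 1-stage ⇒ R(z)=1+z
  (e.g. R(-0.34)=0.66000, |R|=0.66000)

Need |R(x)|<1, x<0.
x=-0.34: |R|=0.6600
|R(-1.61)|=0.6100 |R(-1.57)|=0.5700 |R(-0.99)|=0.0100
Bisect:
  x_lo=-2.7219 |R|=1.7219  x_hi=-0.3204 |R|=0.6796
  mid=-1.52115 |R|=0.52115 →hi
  mid=-2.12153 |R|=1.12153 →lo
  mid=-1.82134 |R|=0.82134 →hi
  mid=-1.97144 |R|=0.97144 →hi
  mid=-2.04648 |R|=1.04648 →lo
  mid=-2.00896 |R|=1.00896 →lo
  mid=-1.99020 |R|=0.99020 →hi
  mid=-1.99958 |R|=0.99958 →hi
  mid=-2.00427 |R|=1.00427 →lo
  ...
  [-2.00002,-1.99987] ⇒ x*=-2.0000
So |R|<1 on (-2.0000, 0).

(-2.0000,0); λ=-7 ⇒ h* = 0.2857.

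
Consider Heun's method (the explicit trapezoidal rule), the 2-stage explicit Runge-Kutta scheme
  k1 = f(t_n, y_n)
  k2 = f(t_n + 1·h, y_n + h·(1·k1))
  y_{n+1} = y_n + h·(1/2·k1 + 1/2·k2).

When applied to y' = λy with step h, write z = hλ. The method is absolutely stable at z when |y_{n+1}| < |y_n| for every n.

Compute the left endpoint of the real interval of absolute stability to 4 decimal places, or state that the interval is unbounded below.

Test eqn y'=λy, z=hλ:
  order 2, 2-stage ⇒ R(z)=1+z+z^2/2
  (e.g. R(-1.08)=0.50320, |R|=0.50320)

Find x<0 with |R(x)|<1.
x=-1.08: |R|=0.5032
|R(-2.1)|=1.1050 |R(-0.93)|=0.5025 |R(-0.52)|=0.6152
Bisect:
  x_lo=-2.3551 |R|=1.4181  x_hi=-0.2868 |R|=0.7543
  mid=-1.32093 |R|=0.55150 →hi
  mid=-1.83800 |R|=0.85112 →hi
  mid=-2.09654 |R|=1.10120 →lo
  mid=-1.96727 |R|=0.96781 →hi
  mid=-2.03191 |R|=1.03242 →lo
  mid=-1.99959 |R|=0.99959 →hi
  mid=-2.01575 |R|=1.01587 →lo
  mid=-2.00767 |R|=1.00770 →lo
  mid=-2.00363 |R|=1.00364 →lo
  mid=-2.00161 |R|=1.00161 →lo
  ...
  [-2.00009,-1.99997] ⇒ x*=-2.0000
Stable set (-2.0000, 0).

left endpoint -2.0000.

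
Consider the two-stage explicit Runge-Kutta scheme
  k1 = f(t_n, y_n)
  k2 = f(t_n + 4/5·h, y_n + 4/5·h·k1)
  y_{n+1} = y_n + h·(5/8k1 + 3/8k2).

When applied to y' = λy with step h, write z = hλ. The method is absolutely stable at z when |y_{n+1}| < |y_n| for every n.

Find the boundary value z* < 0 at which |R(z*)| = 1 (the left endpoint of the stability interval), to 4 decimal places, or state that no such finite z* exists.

z* = -3.3333.

Test eqn y'=λy, z=hλ:
  k1=λy_n ⇒ h·k1=z·y_n;  k2=λ(1+4/5z)y_n ⇒ h·k2=z(1+4/5z)y_n
  y_{n+1}/y_n = 1 + 5/8z + 3/8z(1+4/5z) = 1 + z + 3/10z²
  R(z) = 1 + z + 3/10z².

Boundary: |R(x)|=1, x<0.
x=-1.78: |R|=0.1705
R=1: x+3/10x²=0 ⇒ x=−10/3=-3.3333; min R=1−1/(4·3/10)=0.1667>−1
Confirm numerically:
  x=-2.473: |R|=0.36172 <1
  x=-1.883: |R|=0.18071 <1
  x=-1.600: |R|=0.16800 <1
  x=-3.920: |R|=1.68992 >1
  x=-3.556: |R|=1.23754 >1
  x=-3.487: |R|=1.16075 >1
Stable set (-3.3333, 0).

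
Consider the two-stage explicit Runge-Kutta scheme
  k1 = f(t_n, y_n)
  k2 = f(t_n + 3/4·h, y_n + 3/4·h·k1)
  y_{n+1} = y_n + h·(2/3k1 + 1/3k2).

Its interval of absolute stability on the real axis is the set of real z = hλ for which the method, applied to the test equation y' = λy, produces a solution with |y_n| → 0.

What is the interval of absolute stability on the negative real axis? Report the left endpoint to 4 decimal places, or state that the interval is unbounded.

Test eqn y'=λy, z=hλ:
  k1=λy_n ⇒ h·k1=z·y_n;  k2=λ(1+3/4z)y_n ⇒ h·k2=z(1+3/4z)y_n
  y_{n+1}/y_n = 1 + 2/3z + 1/3z(1+3/4z) = 1 + z + 1/4z²
  R(z) = 1 + z + 1/4z².

Boundary: |R(x)|=1, x<0.
x=-1.19: |R|=0.1640
R=1: x+1/4x²=0 ⇒ x=−4=-4.0000; min R=1−1/(4·1/4)=0.0000>−1
Confirm numerically:
  x=-3.587: |R|=0.62964 <1
  x=-2.655: |R|=0.10726 <1
  x=-2.642: |R|=0.10304 <1
  x=-2.337: |R|=0.02839 <1
  x=-4.569: |R|=1.64994 >1
  x=-4.088: |R|=1.08994 >1
So |R|<1 on (-4.0000, 0).

z∈(-4.0000,0).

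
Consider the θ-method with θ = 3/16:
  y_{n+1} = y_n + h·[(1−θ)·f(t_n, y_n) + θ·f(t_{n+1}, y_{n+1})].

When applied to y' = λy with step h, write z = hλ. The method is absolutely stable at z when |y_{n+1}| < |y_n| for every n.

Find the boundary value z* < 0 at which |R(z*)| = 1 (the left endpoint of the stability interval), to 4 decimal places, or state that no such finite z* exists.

On y'=λy, z=hλ:
  y_{n+1} = y_n + z·[13/16·y_n + 3/16·y_{n+1}] ⇒ (1 − 3/16z)y_{n+1} = (1 + 13/16z)y_n
  Hence R(z) = (1 + 13/16z)/(1 − 3/16z).

Find x<0 with |R(x)|<1.
x=-1.01: |R|=0.1508
R=−1: 1+13/16x = −1+3/16x ⇒ -5/8x=2 ⇒ x=2/(-5/8)=-3.2000
Confirm numerically:
  x=-2.844: |R|=0.85488 <1
  x=-1.862: |R|=0.38015 <1
  x=-1.408: |R|=0.11392 <1
  x=-3.753: |R|=1.20287 >1
  x=-3.306: |R|=1.04090 >1
Stable set (-3.2000, 0).

z* = -3.2000.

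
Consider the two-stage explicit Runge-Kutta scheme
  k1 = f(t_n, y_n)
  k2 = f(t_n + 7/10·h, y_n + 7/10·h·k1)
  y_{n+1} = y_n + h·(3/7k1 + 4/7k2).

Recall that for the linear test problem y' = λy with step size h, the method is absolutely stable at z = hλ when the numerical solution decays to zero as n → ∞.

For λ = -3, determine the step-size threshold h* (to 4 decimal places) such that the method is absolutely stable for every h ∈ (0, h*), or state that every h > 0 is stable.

On y'=λy, z=hλ:
  k1=λy_n ⇒ h·k1=z·y_n;  k2=λ(1+7/10z)y_n ⇒ h·k2=z(1+7/10z)y_n
  y_{n+1}/y_n = 1 + 3/7z + 4/7z(1+7/10z) = 1 + z + 2/5z²
  R(z) = 1 + z + 2/5z².

Need |R(x)|<1, x<0.
x=-1.21: |R|=0.3756
R=1: x+2/5x²=0 ⇒ x=−5/2=-2.5000; min R=1−1/(4·2/5)=0.3750>−1
Confirm numerically:
  x=-2.137: |R|=0.68971 <1
  x=-1.933: |R|=0.56160 <1
  x=-1.801: |R|=0.49644 <1
  x=-2.941: |R|=1.51879 >1
  x=-2.893: |R|=1.45478 >1
  x=-2.778: |R|=1.30891 >1
Interval (-2.5000, 0).

(-2.5000,0); λ=-3 ⇒ h* = (5/2)/3 = 0.8333.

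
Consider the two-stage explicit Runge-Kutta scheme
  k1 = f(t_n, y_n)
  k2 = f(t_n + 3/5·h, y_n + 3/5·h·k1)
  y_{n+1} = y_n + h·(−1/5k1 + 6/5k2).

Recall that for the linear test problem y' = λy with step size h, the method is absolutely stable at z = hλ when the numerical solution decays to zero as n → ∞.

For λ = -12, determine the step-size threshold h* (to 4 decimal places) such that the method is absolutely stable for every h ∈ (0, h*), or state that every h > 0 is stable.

(-1.3889,0); λ=-12 ⇒ h* = (25/18)/12 = 0.1157.

Set f=λy, z=hλ:
  k1=λy_n ⇒ h·k1=z·y_n;  k2=λ(1+3/5z)y_n ⇒ h·k2=z(1+3/5z)y_n
  y_{n+1}/y_n = 1 − 1/5z + 6/5z(1+3/5z) = 1 + z + 18/25z²
  Hence R(z) = 1 + z + 18/25z².

Need |R(x)|<1, x<0.
x=-0.84: |R|=0.6680
R=1: x+18/25x²=0 ⇒ x=−25/18=-1.3889; min R=1−1/(4·18/25)=0.6528>−1
Confirm numerically:
  x=-1.321: |R|=0.93543 <1
  x=-0.744: |R|=0.65455 <1
  x=-0.733: |R|=0.65385 <1
  x=-1.858: |R|=1.62756 >1
  x=-1.796: |R|=1.52644 >1
  x=-1.606: |R|=1.25105 >1
Interval (-1.3889, 0).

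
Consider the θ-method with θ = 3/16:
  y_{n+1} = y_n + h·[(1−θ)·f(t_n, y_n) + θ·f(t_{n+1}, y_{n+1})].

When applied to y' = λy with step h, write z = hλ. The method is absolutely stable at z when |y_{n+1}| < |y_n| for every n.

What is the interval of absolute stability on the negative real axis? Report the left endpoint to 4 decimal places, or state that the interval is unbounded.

(-3.2000, 0).

With y'=λy (z=hλ):
  y_{n+1} = y_n + z·[13/16·y_n + 3/16·y_{n+1}] ⇒ (1 − 3/16z)y_{n+1} = (1 + 13/16z)y_n
  so R(z) = (1 + 13/16z)/(1 − 3/16z).

Need |R(x)|<1, x<0.
x=-1.38: |R|=0.0963
R=−1: 1+13/16x = −1+3/16x ⇒ -5/8x=2 ⇒ x=2/(-5/8)=-3.2000
Confirm numerically:
  x=-3.162: |R|=0.98509 <1
  x=-2.721: |R|=0.80176 <1
  x=-1.968: |R|=0.43755 <1
  x=-1.935: |R|=0.41986 <1
  x=-3.332: |R|=1.05078 >1
  x=-3.295: |R|=1.03670 >1
So |R|<1 on (-3.2000, 0).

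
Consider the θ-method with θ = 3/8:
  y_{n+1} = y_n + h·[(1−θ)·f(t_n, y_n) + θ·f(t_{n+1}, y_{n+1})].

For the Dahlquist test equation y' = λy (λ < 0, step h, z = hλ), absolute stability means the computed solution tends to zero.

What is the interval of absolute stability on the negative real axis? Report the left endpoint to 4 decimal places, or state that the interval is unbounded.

On y'=λy, z=hλ:
  y_{n+1} = y_n + z·[5/8·y_n + 3/8·y_{n+1}] ⇒ (1 − 3/8z)y_{n+1} = (1 + 5/8z)y_n
  R(z) = (1 + 5/8z)/(1 − 3/8z).

Find x<0 with |R(x)|<1.
x=-0.47: |R|=0.6004
R=−1: 1+5/8x = −1+3/8x ⇒ -1/4x=2 ⇒ x=2/(-1/4)=-8.0000
Confirm numerically:
  x=-6.156: |R|=0.86066 <1
  x=-4.191: |R|=0.62971 <1
  x=-4.150: |R|=0.62347 <1
  x=-8.408: |R|=1.02456 >1
  x=-8.404: |R|=1.02433 >1
  x=-8.361: |R|=1.02182 >1
Interval (-8.0000, 0).

(-8.0000, 0).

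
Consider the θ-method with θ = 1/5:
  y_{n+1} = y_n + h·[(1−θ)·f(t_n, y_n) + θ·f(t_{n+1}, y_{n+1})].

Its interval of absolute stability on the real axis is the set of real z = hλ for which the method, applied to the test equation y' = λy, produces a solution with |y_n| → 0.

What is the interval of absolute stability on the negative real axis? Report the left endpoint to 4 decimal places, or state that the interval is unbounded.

(-3.3333, 0).

On y'=λy, z=hλ:
  y_{n+1} = y_n + z·[4/5·y_n + 1/5·y_{n+1}] ⇒ (1 − 1/5z)y_{n+1} = (1 + 4/5z)y_n
  so R(z) = (1 + 4/5z)/(1 − 1/5z).

Find x<0 with |R(x)|<1.
x=-0.93: |R|=0.2159
R=−1: 1+4/5x = −1+1/5x ⇒ -3/5x=2 ⇒ x=2/(-3/5)=-3.3333
Confirm numerically:
  x=-3.286: |R|=0.98286 <1
  x=-3.145: |R|=0.93063 <1
  x=-2.360: |R|=0.60326 <1
  x=-1.914: |R|=0.38415 <1
  x=-3.609: |R|=1.09606 >1
  x=-3.506: |R|=1.06090 >1
  x=-3.418: |R|=1.03017 >1
Stable set (-3.3333, 0).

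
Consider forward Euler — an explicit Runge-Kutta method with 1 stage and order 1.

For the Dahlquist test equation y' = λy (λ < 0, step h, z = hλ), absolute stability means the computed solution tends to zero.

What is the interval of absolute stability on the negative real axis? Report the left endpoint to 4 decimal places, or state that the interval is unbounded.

Set f=λy, z=hλ:
  order 1, 1-stage ⇒ R(z)=1+z
  (e.g. R(-1.52)=-0.52000, |R|=0.52000)

Boundary: |R(x)|=1, x<0.
x=-1.52: |R|=0.5200
|R(-2.14)|=1.1400 |R(-1.79)|=0.7900 |R(-1.23)|=0.2300
Bisect:
  x_lo=-2.4066 |R|=1.4066  x_hi=-0.2890 |R|=0.7110
  mid=-1.34782 |R|=0.34782 →hi
  mid=-1.87723 |R|=0.87723 →hi
  mid=-2.14193 |R|=1.14193 →lo
  mid=-2.00958 |R|=1.00958 →lo
  mid=-1.94341 |R|=0.94341 →hi
  mid=-1.97649 |R|=0.97649 →hi
  mid=-1.99304 |R|=0.99304 →hi
  mid=-2.00131 |R|=1.00131 →lo
  mid=-1.99717 |R|=0.99717 →hi
  mid=-1.99924 |R|=0.99924 →hi
  ...
  [-2.00002,-1.99989] ⇒ x*=-2.0000
Stable set (-2.0000, 0).

(-2.0000, 0).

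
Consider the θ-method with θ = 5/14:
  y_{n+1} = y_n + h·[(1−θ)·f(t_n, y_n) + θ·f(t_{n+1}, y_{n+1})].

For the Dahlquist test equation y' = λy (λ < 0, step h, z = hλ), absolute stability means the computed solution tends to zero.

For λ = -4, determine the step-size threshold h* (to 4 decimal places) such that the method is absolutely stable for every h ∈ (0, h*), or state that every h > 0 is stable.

With y'=λy (z=hλ):
  y_{n+1} = y_n + z·[9/14·y_n + 5/14·y_{n+1}] ⇒ (1 − 5/14z)y_{n+1} = (1 + 9/14z)y_n
  ⇒ R(z) = (1 + 9/14z)/(1 − 5/14z).

Boundary: |R(x)|=1, x<0.
x=-1: |R|=0.2632
R=−1: 1+9/14x = −1+5/14x ⇒ -2/7x=2 ⇒ x=2/(-2/7)=-7.0000
Confirm numerically:
  x=-6.842: |R|=0.98689 <1
  x=-4.663: |R|=0.74948 <1
  x=-3.764: |R|=0.60561 <1
  x=-7.517: |R|=1.04009 >1
  x=-7.382: |R|=1.03001 >1
  x=-7.125: |R|=1.01008 >1
Interval (-7.0000, 0).

(-7.0000,0); λ=-4 ⇒ h* = (7)/4 = 1.7500.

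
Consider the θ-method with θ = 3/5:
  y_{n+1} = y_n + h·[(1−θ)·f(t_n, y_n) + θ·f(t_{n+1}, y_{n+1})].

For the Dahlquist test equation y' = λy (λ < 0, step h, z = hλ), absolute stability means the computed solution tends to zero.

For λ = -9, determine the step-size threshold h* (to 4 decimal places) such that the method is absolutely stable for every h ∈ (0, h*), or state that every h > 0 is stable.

With y'=λy (z=hλ):
  y_{n+1} = y_n + z·[2/5·y_n + 3/5·y_{n+1}] ⇒ (1 − 3/5z)y_{n+1} = (1 + 2/5z)y_n
  so R(z) = (1 + 2/5z)/(1 − 3/5z).

Find x<0 with |R(x)|<1.
x=-1.58: |R|=0.1889
x=-2: |R|=0.0909
x=-10: |R|=0.4286
x=-100: |R|=0.6393
θ=3/5≥1/2 ⇒ |1+2/5x|<|1−3/5x| ∀x<0 ⇒ interval (−∞,0).

unbounded; (−∞, 0). Any h>0 works for λ=-9.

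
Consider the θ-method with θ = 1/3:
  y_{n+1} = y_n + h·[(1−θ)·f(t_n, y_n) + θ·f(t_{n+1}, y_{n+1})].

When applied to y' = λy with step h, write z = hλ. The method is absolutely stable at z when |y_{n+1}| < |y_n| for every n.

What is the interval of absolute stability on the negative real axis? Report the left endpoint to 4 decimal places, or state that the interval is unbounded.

With y'=λy (z=hλ):
  y_{n+1} = y_n + z·[2/3·y_n + 1/3·y_{n+1}] ⇒ (1 − 1/3z)y_{n+1} = (1 + 2/3z)y_n
  R(z) = (1 + 2/3z)/(1 − 1/3z).

Need |R(x)|<1, x<0.
x=-0.97: |R|=0.2670
R=−1: 1+2/3x = −1+1/3x ⇒ -1/3x=2 ⇒ x=2/(-1/3)=-6.0000
Confirm numerically:
  x=-5.451: |R|=0.93504 <1
  x=-4.155: |R|=0.74214 <1
  x=-4.130: |R|=0.73773 <1
  x=-3.412: |R|=0.59638 <1
  x=-6.391: |R|=1.04164 >1
  x=-6.222: |R|=1.02407 >1
  x=-6.082: |R|=1.00903 >1
So |R|<1 on (-6.0000, 0).

(-6.0000, 0).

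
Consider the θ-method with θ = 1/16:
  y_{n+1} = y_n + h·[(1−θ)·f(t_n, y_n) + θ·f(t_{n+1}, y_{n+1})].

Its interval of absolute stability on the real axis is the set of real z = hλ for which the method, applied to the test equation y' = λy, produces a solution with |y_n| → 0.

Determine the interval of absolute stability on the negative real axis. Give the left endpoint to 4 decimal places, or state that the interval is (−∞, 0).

Test eqn y'=λy, z=hλ:
  y_{n+1} = y_n + z·[15/16·y_n + 1/16·y_{n+1}] ⇒ (1 − 1/16z)y_{n+1} = (1 + 15/16z)y_n
  Hence R(z) = (1 + 15/16z)/(1 − 1/16z).

Find x<0 with |R(x)|<1.
x=-1.02: |R|=0.0411
R=−1: 1+15/16x = −1+1/16x ⇒ -7/8x=2 ⇒ x=2/(-7/8)=-2.2857
Confirm numerically:
  x=-2.070: |R|=0.83287 <1
  x=-1.742: |R|=0.57096 <1
  x=-1.731: |R|=0.56201 <1
  x=-1.556: |R|=0.41809 <1
  x=-2.806: |R|=1.38732 >1
  x=-2.457: |R|=1.12992 >1
  x=-2.392: |R|=1.08090 >1
Stable set (-2.2857, 0).

(-2.2857, 0).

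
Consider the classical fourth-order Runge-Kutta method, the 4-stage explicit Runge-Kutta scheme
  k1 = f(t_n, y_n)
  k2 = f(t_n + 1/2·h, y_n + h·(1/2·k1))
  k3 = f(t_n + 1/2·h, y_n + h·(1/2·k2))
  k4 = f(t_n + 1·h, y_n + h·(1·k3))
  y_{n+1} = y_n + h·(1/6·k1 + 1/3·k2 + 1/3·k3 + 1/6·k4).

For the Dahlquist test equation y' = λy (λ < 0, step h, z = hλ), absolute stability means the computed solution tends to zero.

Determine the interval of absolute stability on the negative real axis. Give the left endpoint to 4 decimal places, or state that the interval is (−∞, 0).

With y'=λy (z=hλ):
  order 4, 4-stage ⇒ R(z)=1+z+z^2/2+z^3/6+z^4/24
  (e.g. R(-1.08)=0.34994, |R|=0.34994)

Find x<0 with |R(x)|<1.
x=-1.08: |R|=0.3499
|R(-1.16)|=0.3281 |R(-0.85)|=0.4306 |R(-0.77)|=0.4650
Bisect:
  x_lo=-3.3381 |R|=2.2077  x_hi=-0.2382 |R|=0.7880
  mid=-1.78818 |R|=0.28366 →hi
  mid=-2.56316 |R|=0.71359 →hi
  mid=-2.95066 |R|=1.27932 →lo
  mid=-2.75691 |R|=0.95804 →hi
  mid=-2.85378 |R|=1.10827 →lo
  mid=-2.80535 |R|=1.03066 →lo
  mid=-2.78113 |R|=0.99374 →hi
  mid=-2.79324 |R|=1.01204 →lo
  ...
  [-2.78548,-2.78529] ⇒ x*=-2.7853
So |R|<1 on (-2.7853, 0).

(-2.7853, 0).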